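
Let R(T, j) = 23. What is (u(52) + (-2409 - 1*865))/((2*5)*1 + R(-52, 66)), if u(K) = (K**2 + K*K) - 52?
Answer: 694/11 ≈ 63.091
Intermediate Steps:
u(K) = -52 + 2*K**2 (u(K) = (K**2 + K**2) - 52 = 2*K**2 - 52 = -52 + 2*K**2)
(u(52) + (-2409 - 1*865))/((2*5)*1 + R(-52, 66)) = ((-52 + 2*52**2) + (-2409 - 1*865))/((2*5)*1 + 23) = ((-52 + 2*2704) + (-2409 - 865))/(10*1 + 23) = ((-52 + 5408) - 3274)/(10 + 23) = (5356 - 3274)/33 = 2082*(1/33) = 694/11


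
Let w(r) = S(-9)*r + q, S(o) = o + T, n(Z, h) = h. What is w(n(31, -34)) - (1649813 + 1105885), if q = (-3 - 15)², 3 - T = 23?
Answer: -2754388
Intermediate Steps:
T = -20 (T = 3 - 1*23 = 3 - 23 = -20)
q = 324 (q = (-18)² = 324)
S(o) = -20 + o (S(o) = o - 20 = -20 + o)
w(r) = 324 - 29*r (w(r) = (-20 - 9)*r + 324 = -29*r + 324 = 324 - 29*r)
w(n(31, -34)) - (1649813 + 1105885) = (324 - 29*(-34)) - (1649813 + 1105885) = (324 + 986) - 1*2755698 = 1310 - 2755698 = -2754388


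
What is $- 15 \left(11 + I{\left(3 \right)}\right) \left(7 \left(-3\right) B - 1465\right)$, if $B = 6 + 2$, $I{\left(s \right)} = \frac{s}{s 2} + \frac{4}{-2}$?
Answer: $\frac{465405}{2} \approx 2.327 \cdot 10^{5}$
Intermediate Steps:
$I{\left(s \right)} = - \frac{3}{2}$ ($I{\left(s \right)} = \frac{s}{2 s} + 4 \left(- \frac{1}{2}\right) = s \frac{1}{2 s} - 2 = \frac{1}{2} - 2 = - \frac{3}{2}$)
$B = 8$
$- 15 \left(11 + I{\left(3 \right)}\right) \left(7 \left(-3\right) B - 1465\right) = - 15 \left(11 - \frac{3}{2}\right) \left(7 \left(-3\right) 8 - 1465\right) = \left(-15\right) \frac{19}{2} \left(\left(-21\right) 8 - 1465\right) = - \frac{285 \left(-168 - 1465\right)}{2} = \left(- \frac{285}{2}\right) \left(-1633\right) = \frac{465405}{2}$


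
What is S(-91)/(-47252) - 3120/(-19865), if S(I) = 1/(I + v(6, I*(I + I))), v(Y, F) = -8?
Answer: 2919043525/18585487404 ≈ 0.15706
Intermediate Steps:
S(I) = 1/(-8 + I) (S(I) = 1/(I - 8) = 1/(-8 + I))
S(-91)/(-47252) - 3120/(-19865) = 1/(-8 - 91*(-47252)) - 3120/(-19865) = -1/47252/(-99) - 3120*(-1/19865) = -1/99*(-1/47252) + 624/3973 = 1/4677948 + 624/3973 = 2919043525/18585487404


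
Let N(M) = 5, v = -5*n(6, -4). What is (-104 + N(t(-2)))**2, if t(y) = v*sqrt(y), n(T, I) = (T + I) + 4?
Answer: 9801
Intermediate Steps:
n(T, I) = 4 + I + T (n(T, I) = (I + T) + 4 = 4 + I + T)
v = -30 (v = -5*(4 - 4 + 6) = -5*6 = -30)
t(y) = -30*sqrt(y)
(-104 + N(t(-2)))**2 = (-104 + 5)**2 = (-99)**2 = 9801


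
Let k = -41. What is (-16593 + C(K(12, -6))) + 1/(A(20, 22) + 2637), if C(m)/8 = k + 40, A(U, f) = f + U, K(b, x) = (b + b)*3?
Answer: -44474078/2679 ≈ -16601.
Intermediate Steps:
K(b, x) = 6*b (K(b, x) = (2*b)*3 = 6*b)
A(U, f) = U + f
C(m) = -8 (C(m) = 8*(-41 + 40) = 8*(-1) = -8)
(-16593 + C(K(12, -6))) + 1/(A(20, 22) + 2637) = (-16593 - 8) + 1/((20 + 22) + 2637) = -16601 + 1/(42 + 2637) = -16601 + 1/2679 = -44474078/2679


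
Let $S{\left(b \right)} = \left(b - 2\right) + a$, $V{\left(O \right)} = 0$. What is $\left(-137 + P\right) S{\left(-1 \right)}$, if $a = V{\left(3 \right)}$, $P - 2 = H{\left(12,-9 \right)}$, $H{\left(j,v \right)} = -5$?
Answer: $420$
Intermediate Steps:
$P = -3$ ($P = 2 - 5 = -3$)
$a = 0$
$S{\left(b \right)} = -2 + b$ ($S{\left(b \right)} = \left(b - 2\right) + 0 = \left(-2 + b\right) + 0 = -2 + b$)
$\left(-137 + P\right) S{\left(-1 \right)} = \left(-137 - 3\right) \left(-2 - 1\right) = \left(-140\right) \left(-3\right) = 420$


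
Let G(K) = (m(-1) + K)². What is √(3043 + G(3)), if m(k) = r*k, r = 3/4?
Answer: √48769/4 ≈ 55.209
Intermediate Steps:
r = ¾ (r = 3*(¼) = ¾ ≈ 0.75000)
m(k) = 3*k/4
G(K) = (-¾ + K)² (G(K) = ((¾)*(-1) + K)² = (-¾ + K)²)
√(3043 + G(3)) = √(3043 + (-3 + 4*3)²/16) = √(3043 + (-3 + 12)²/16) = √(3043 + (1/16)*9²) = √(3043 + (1/16)*81) = √(3043 + 81/16) = √(48769/16) = √48769/4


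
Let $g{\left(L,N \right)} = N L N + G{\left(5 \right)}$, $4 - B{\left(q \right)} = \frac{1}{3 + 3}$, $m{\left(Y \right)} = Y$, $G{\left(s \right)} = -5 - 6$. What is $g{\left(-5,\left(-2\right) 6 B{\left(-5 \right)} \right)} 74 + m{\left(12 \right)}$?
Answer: $-783722$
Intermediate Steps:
$G{\left(s \right)} = -11$ ($G{\left(s \right)} = -5 - 6 = -11$)
$B{\left(q \right)} = \frac{23}{6}$ ($B{\left(q \right)} = 4 - \frac{1}{3 + 3} = 4 - \frac{1}{6} = \frac{23}{6}$)
$g{\left(L,N \right)} = -11 + L N^{2}$ ($g{\left(L,N \right)} = N L N - 11 = L N N - 11 = L N^{2} - 11 = -11 + L N^{2}$)
$g{\left(-5,\left(-2\right) 6 B{\left(-5 \right)} \right)} 74 + m{\left(12 \right)} = \left(-11 - 5 \left(\left(-2\right) 6 \cdot \frac{23}{6}\right)^{2}\right) 74 + 12 = \left(-11 - 5 \left(\left(-12\right) \frac{23}{6}\right)^{2}\right) 74 + 12 = \left(-11 - 5 \left(-46\right)^{2}\right) 74 + 12 = \left(-11 - 10580\right) 74 + 12 = \left(-10591\right) 74 + 12 = -783734 + 12 = -783722$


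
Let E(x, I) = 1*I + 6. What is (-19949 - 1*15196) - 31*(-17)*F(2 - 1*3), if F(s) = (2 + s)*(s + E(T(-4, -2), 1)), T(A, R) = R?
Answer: -31983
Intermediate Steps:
E(x, I) = 6 + I (E(x, I) = I + 6 = 6 + I)
F(s) = (2 + s)*(7 + s) (F(s) = (2 + s)*(s + (6 + 1)) = (2 + s)*(s + 7) = (2 + s)*(7 + s))
(-19949 - 1*15196) - 31*(-17)*F(2 - 1*3) = (-19949 - 1*15196) - 31*(-17)*(14 + (2 - 1*3)**2 + 9*(2 - 1*3)) = (-19949 - 15196) - (-527)*(14 + (2 - 3)**2 + 9*(2 - 3)) = -35145 - (-527)*(14 + (-1)**2 + 9*(-1)) = -35145 - (-527)*(14 + 1 - 9) = -35145 - (-527)*6 = -35145 - 1*(-3162) = -35145 + 3162 = -31983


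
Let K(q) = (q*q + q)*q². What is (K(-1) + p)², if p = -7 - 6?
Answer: 169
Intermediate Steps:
K(q) = q²*(q + q²) (K(q) = (q² + q)*q² = (q + q²)*q² = q²*(q + q²))
p = -13
(K(-1) + p)² = ((-1)³*(1 - 1) - 13)² = (-1*0 - 13)² = (0 - 13)² = (-13)² = 169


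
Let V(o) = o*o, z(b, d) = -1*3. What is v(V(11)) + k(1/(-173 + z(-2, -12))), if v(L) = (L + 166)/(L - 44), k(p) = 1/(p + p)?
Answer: -927/11 ≈ -84.273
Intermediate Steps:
z(b, d) = -3
V(o) = o²
k(p) = 1/(2*p)
v(L) = (166 + L)/(-44 + L)
v(V(11)) + k(1/(-173 + z(-2, -12))) = (166 + 11²)/(-44 + 11²) + 1/(2*(1/(-173 - 3))) = (166 + 121)/(-44 + 121) + 1/(2*(1/(-176))) = 287/77 + 1/(2*(-1/176)) = (1/77)*287 + (½)*(-176) = 41/11 - 88 = -927/11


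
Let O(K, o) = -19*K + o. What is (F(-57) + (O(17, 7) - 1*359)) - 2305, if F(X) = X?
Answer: -3037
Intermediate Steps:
O(K, o) = o - 19*K
(F(-57) + (O(17, 7) - 1*359)) - 2305 = (-57 + ((7 - 19*17) - 1*359)) - 2305 = (-57 + ((7 - 323) - 359)) - 2305 = (-57 + (-316 - 359)) - 2305 = (-57 - 675) - 2305 = -732 - 2305 = -3037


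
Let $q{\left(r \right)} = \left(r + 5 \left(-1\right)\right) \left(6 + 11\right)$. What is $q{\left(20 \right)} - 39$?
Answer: $216$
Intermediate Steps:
$q{\left(r \right)} = -85 + 17 r$ ($q{\left(r \right)} = \left(r - 5\right) 17 = \left(-5 + r\right) 17 = -85 + 17 r$)
$q{\left(20 \right)} - 39 = \left(-85 + 17 \cdot 20\right) - 39 = \left(-85 + 340\right) - 39 = 255 - 39 = 216$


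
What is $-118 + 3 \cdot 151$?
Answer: $335$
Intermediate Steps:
$-118 + 3 \cdot 151 = -118 + 453 = 335$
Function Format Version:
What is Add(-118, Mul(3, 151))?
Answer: 335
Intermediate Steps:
Add(-118, Mul(3, 151)) = Add(-118, 453) = 335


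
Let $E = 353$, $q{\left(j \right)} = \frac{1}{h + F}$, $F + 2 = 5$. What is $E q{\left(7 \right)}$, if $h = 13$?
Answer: $\frac{353}{16} \approx 22.063$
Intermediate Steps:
$F = 3$ ($F = -2 + 5 = 3$)
$q{\left(j \right)} = \frac{1}{16}$ ($q{\left(j \right)} = \frac{1}{13 + 3} = \frac{1}{16}$)
$E q{\left(7 \right)} = 353 \cdot \frac{1}{16} = \frac{353}{16}$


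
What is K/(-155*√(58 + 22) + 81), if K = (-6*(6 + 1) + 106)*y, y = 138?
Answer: -715392/1915439 - 5475840*√5/1915439 ≈ -6.7659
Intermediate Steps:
K = 8832 (K = (-6*(6 + 1) + 106)*138 = (-6*7 + 106)*138 = (-42 + 106)*138 = 64*138 = 8832)
K/(-155*√(58 + 22) + 81) = 8832/(-155*√(58 + 22) + 81) = 8832/(-620*√5 + 81) = 8832/(81 - 620*√5)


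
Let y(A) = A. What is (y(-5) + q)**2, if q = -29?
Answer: 1156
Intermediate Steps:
(y(-5) + q)**2 = (-5 - 29)**2 = (-34)**2 = 1156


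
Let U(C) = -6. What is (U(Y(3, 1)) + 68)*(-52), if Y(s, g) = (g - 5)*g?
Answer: -3224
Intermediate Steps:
Y(s, g) = g*(-5 + g) (Y(s, g) = (-5 + g)*g = g*(-5 + g))
(U(Y(3, 1)) + 68)*(-52) = (-6 + 68)*(-52) = 62*(-52) = -3224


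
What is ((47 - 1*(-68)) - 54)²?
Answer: 3721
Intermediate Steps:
((47 - 1*(-68)) - 54)² = ((47 + 68) - 54)² = (115 - 54)² = 61² = 3721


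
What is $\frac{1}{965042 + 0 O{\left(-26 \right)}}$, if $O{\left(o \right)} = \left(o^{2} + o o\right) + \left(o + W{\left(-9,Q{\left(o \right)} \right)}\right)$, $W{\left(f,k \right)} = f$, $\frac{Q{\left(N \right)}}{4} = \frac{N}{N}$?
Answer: $\frac{1}{965042} \approx 1.0362 \cdot 10^{-6}$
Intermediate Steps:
$Q{\left(N \right)} = 4$ ($Q{\left(N \right)} = 4 \frac{N}{N} = 4 \cdot 1 = 4$)
$O{\left(o \right)} = -9 + o + 2 o^{2}$ ($O{\left(o \right)} = \left(o^{2} + o o\right) + \left(o - 9\right) = \left(o^{2} + o^{2}\right) + \left(-9 + o\right) = 2 o^{2} + \left(-9 + o\right) = -9 + o + 2 o^{2}$)
$\frac{1}{965042 + 0 O{\left(-26 \right)}} = \frac{1}{965042 + 0 \left(-9 - 26 + 2 \left(-26\right)^{2}\right)} = \frac{1}{965042 + 0 \left(-9 - 26 + 2 \cdot 676\right)} = \frac{1}{965042 + 0 \left(-9 - 26 + 1352\right)} = \frac{1}{965042 + 0 \cdot 1317} = \frac{1}{965042 + 0} = \frac{1}{965042}$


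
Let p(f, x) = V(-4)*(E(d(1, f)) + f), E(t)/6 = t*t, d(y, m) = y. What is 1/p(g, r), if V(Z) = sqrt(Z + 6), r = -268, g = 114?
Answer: sqrt(2)/240 ≈ 0.0058926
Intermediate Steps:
E(t) = 6*t**2 (E(t) = 6*(t*t) = 6*t**2)
V(Z) = sqrt(6 + Z)
p(f, x) = sqrt(2)*(6 + f) (p(f, x) = sqrt(6 - 4)*(6*1**2 + f) = sqrt(2)*(6*1 + f) = sqrt(2)*(6 + f))
1/p(g, r) = 1/(sqrt(2)*(6 + 114)) = 1/(sqrt(2)*120) = 1/(120*sqrt(2)) = sqrt(2)/240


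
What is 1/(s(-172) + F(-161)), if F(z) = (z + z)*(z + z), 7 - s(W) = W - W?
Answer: 1/103691 ≈ 9.6440e-6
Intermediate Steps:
s(W) = 7 (s(W) = 7 - (W - W) = 7 - 1*0 = 7 + 0 = 7)
F(z) = 4*z**2 (F(z) = (2*z)*(2*z) = 4*z**2)
1/(s(-172) + F(-161)) = 1/(7 + 4*(-161)**2) = 1/(7 + 4*25921) = 1/(7 + 103684) = 1/103691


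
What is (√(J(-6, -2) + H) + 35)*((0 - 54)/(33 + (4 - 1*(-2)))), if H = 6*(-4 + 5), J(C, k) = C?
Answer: -630/13 ≈ -48.462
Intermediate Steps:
H = 6 (H = 6*1 = 6)
(√(J(-6, -2) + H) + 35)*((0 - 54)/(33 + (4 - 1*(-2)))) = (√(-6 + 6) + 35)*((0 - 54)/(33 + (4 - 1*(-2)))) = (√0 + 35)*(-54/(33 + (4 + 2))) = (0 + 35)*(-54/(33 + 6)) = 35*(-54/39) = 35*(-54*1/39) = 35*(-18/13) = -630/13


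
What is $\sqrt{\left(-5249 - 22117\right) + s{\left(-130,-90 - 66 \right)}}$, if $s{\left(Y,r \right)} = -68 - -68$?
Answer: $i \sqrt{27366} \approx 165.43 i$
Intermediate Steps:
$s{\left(Y,r \right)} = 0$ ($s{\left(Y,r \right)} = -68 + 68 = 0$)
$\sqrt{\left(-5249 - 22117\right) + s{\left(-130,-90 - 66 \right)}} = \sqrt{\left(-5249 - 22117\right) + 0} = \sqrt{-27366 + 0} = \sqrt{-27366} = i \sqrt{27366}$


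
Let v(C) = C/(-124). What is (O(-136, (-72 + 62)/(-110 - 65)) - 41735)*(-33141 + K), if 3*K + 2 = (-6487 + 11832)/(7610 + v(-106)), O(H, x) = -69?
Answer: 1961261482909540/1415619 ≈ 1.3854e+9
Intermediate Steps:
v(C) = -C/124 (v(C) = C*(-1/124) = -C/124)
K = -612356/1415619 (K = -⅔ + ((-6487 + 11832)/(7610 - 1/124*(-106)))/3 = -⅔ + (5345/(7610 + 53/62))/3 = -⅔ + (5345/(471873/62))/3 = -⅔ + (5345*(62/471873))/3 = -⅔ + (⅓)*(331390/471873) = -⅔ + 331390/1415619 = -612356/1415619 ≈ -0.43257)
(O(-136, (-72 + 62)/(-110 - 65)) - 41735)*(-33141 + K) = (-69 - 41735)*(-33141 - 612356/1415619) = -41804*(-46915641635/1415619) = 1961261482909540/1415619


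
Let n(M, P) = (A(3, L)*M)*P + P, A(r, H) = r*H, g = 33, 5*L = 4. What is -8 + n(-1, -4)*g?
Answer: 884/5 ≈ 176.80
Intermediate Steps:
L = ⅘ (L = (⅕)*4 = ⅘ ≈ 0.80000)
A(r, H) = H*r
n(M, P) = P + 12*M*P/5 (n(M, P) = (((⅘)*3)*M)*P + P = (12*M/5)*P + P = 12*M*P/5 + P = P + 12*M*P/5)
-8 + n(-1, -4)*g = -8 + ((⅕)*(-4)*(5 + 12*(-1)))*33 = -8 + ((⅕)*(-4)*(5 - 12))*33 = -8 + ((⅕)*(-4)*(-7))*33 = -8 + (28/5)*33 = -8 + 924/5 = 884/5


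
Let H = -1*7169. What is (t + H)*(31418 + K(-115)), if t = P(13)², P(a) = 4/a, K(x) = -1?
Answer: -38063109265/169 ≈ -2.2523e+8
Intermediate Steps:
t = 16/169 (t = (4/13)² = 16/169 ≈ 0.094675)
H = -7169
(t + H)*(31418 + K(-115)) = (16/169 - 7169)*(31418 - 1) = -1211545/169*31417 = -38063109265/169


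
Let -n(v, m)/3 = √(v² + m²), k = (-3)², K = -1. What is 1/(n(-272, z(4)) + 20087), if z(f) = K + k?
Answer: 20087/402821137 + 24*√1157/402821137 ≈ 5.1892e-5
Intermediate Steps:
k = 9
z(f) = 8 (z(f) = -1 + 9 = 8)
n(v, m) = -3*√(m² + v²) (n(v, m) = -3*√(v² + m²) = -3*√(m² + v²))
1/(n(-272, z(4)) + 20087) = 1/(-3*√(8² + (-272)²) + 20087) = 1/(-3*√(64 + 73984) + 20087) = 1/(-24*√1157 + 20087) = 1/(20087 - 24*√1157)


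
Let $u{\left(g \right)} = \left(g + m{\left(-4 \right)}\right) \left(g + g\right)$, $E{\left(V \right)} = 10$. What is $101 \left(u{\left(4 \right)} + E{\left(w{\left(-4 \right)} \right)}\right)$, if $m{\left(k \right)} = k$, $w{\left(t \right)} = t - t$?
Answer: $1010$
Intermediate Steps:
$w{\left(t \right)} = 0$
$u{\left(g \right)} = 2 g \left(-4 + g\right)$ ($u{\left(g \right)} = \left(g - 4\right) \left(g + g\right) = \left(-4 + g\right) 2 g = 2 g \left(-4 + g\right)$)
$101 \left(u{\left(4 \right)} + E{\left(w{\left(-4 \right)} \right)}\right) = 101 \left(2 \cdot 4 \left(-4 + 4\right) + 10\right) = 101 \left(2 \cdot 4 \cdot 0 + 10\right) = 101 \left(0 + 10\right) = 101 \cdot 10 = 1010$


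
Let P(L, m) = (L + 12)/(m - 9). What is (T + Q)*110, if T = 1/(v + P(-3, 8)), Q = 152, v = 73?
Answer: 535095/32 ≈ 16722.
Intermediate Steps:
P(L, m) = (12 + L)/(-9 + m)
T = 1/64 (T = 1/(73 + (12 - 3)/(-9 + 8)) = 1/(73 + 9/(-1)) = 1/(73 - 1*9) = 1/(73 - 9) = 1/64 ≈ 0.015625)
(T + Q)*110 = (1/64 + 152)*110 = (9729/64)*110 = 535095/32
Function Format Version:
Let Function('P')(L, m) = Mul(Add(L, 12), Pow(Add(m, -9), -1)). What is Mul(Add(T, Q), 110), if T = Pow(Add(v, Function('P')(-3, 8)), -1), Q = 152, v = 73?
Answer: Rational(535095, 32) ≈ 16722.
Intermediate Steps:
Function('P')(L, m) = Mul(Pow(Add(-9, m), -1), Add(12, L)) (Function('P')(L, m) = Mul(Add(12, L), Pow(Add(-9, m), -1)) = Mul(Pow(Add(-9, m), -1), Add(12, L)))
T = Rational(1, 64) (T = Pow(Add(73, Mul(Pow(Add(-9, 8), -1), Add(12, -3))), -1) = Pow(Add(73, Mul(Pow(-1, -1), 9)), -1) = Pow(Add(73, Mul(-1, 9)), -1) = Pow(Add(73, -9), -1) = Pow(64, -1) = Rational(1, 64) ≈ 0.015625)
Mul(Add(T, Q), 110) = Mul(Add(Rational(1, 64), 152), 110) = Mul(Rational(9729, 64), 110) = Rational(535095, 32)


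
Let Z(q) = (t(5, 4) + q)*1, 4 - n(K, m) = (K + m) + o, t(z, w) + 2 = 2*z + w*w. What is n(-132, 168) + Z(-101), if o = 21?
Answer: -130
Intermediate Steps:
t(z, w) = -2 + w**2 + 2*z (t(z, w) = -2 + (2*z + w*w) = -2 + (2*z + w**2) = -2 + (w**2 + 2*z) = -2 + w**2 + 2*z)
n(K, m) = -17 - K - m (n(K, m) = 4 - ((K + m) + 21) = 4 - (21 + K + m) = 4 + (-21 - K - m) = -17 - K - m)
Z(q) = 24 + q (Z(q) = ((-2 + 4**2 + 2*5) + q)*1 = ((-2 + 16 + 10) + q)*1 = (24 + q)*1 = 24 + q)
n(-132, 168) + Z(-101) = (-17 - 1*(-132) - 1*168) + (24 - 101) = (-17 + 132 - 168) - 77 = -53 - 77 = -130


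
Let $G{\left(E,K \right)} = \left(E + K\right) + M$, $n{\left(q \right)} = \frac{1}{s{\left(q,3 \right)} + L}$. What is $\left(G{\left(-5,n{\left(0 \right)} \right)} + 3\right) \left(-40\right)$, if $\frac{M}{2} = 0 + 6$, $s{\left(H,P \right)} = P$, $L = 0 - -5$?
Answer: $-405$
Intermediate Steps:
$L = 5$ ($L = 0 + 5 = 5$)
$M = 12$ ($M = 2 \left(0 + 6\right) = 2 \cdot 6 = 12$)
$n{\left(q \right)} = \frac{1}{8}$ ($n{\left(q \right)} = \frac{1}{3 + 5} = \frac{1}{8}$)
$G{\left(E,K \right)} = 12 + E + K$ ($G{\left(E,K \right)} = \left(E + K\right) + 12 = 12 + E + K$)
$\left(G{\left(-5,n{\left(0 \right)} \right)} + 3\right) \left(-40\right) = \left(\left(12 - 5 + \frac{1}{8}\right) + 3\right) \left(-40\right) = \left(\frac{57}{8} + 3\right) \left(-40\right) = \frac{81}{8} \left(-40\right) = -405$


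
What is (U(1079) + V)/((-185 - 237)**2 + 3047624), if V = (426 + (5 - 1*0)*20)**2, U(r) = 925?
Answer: 277601/3225708 ≈ 0.086059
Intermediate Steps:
V = 276676 (V = (426 + (5 + 0)*20)**2 = (426 + 5*20)**2 = (426 + 100)**2 = 526**2 = 276676)
(U(1079) + V)/((-185 - 237)**2 + 3047624) = (925 + 276676)/((-185 - 237)**2 + 3047624) = 277601/((-422)**2 + 3047624) = 277601/(178084 + 3047624) = 277601/3225708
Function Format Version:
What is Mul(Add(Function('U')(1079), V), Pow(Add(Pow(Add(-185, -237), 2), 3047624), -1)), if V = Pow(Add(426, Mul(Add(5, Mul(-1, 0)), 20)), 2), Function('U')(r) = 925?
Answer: Rational(277601, 3225708) ≈ 0.086059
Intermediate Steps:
V = 276676 (V = Pow(Add(426, Mul(Add(5, 0), 20)), 2) = Pow(Add(426, Mul(5, 20)), 2) = Pow(Add(426, 100), 2) = Pow(526, 2) = 276676)
Mul(Add(Function('U')(1079), V), Pow(Add(Pow(Add(-185, -237), 2), 3047624), -1)) = Mul(Add(925, 276676), Pow(Add(Pow(Add(-185, -237), 2), 3047624), -1)) = Mul(277601, Pow(Add(Pow(-422, 2), 3047624), -1)) = Mul(277601, Pow(Add(178084, 3047624), -1)) = Mul(277601, Pow(3225708, -1)) = Mul(277601, Rational(1, 3225708)) = Rational(277601, 3225708)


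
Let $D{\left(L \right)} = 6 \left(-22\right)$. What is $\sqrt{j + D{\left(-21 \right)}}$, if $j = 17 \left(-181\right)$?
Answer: $i \sqrt{3209} \approx 56.648 i$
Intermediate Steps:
$D{\left(L \right)} = -132$
$j = -3077$
$\sqrt{j + D{\left(-21 \right)}} = \sqrt{-3077 - 132} = \sqrt{-3209} = i \sqrt{3209}$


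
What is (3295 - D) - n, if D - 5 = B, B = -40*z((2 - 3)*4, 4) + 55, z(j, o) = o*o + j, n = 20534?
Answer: -16819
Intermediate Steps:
z(j, o) = j + o² (z(j, o) = o² + j = j + o²)
B = -425 (B = -40*((2 - 3)*4 + 4²) + 55 = -40*(-1*4 + 16) + 55 = -40*(-4 + 16) + 55 = -40*12 + 55 = -480 + 55 = -425)
D = -420 (D = 5 - 425 = -420)
(3295 - D) - n = (3295 - 1*(-420)) - 1*20534 = (3295 + 420) - 20534 = 3715 - 20534 = -16819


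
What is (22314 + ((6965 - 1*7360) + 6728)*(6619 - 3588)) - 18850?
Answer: 19198787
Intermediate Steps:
(22314 + ((6965 - 1*7360) + 6728)*(6619 - 3588)) - 18850 = (22314 + ((6965 - 7360) + 6728)*3031) - 18850 = (22314 + (-395 + 6728)*3031) - 18850 = (22314 + 6333*3031) - 18850 = (22314 + 19195323) - 18850 = 19217637 - 18850 = 19198787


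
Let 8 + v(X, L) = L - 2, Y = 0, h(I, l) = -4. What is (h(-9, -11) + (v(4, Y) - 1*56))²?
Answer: 4900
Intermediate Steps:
v(X, L) = -10 + L (v(X, L) = -8 + (L - 2) = -8 + (-2 + L) = -10 + L)
(h(-9, -11) + (v(4, Y) - 1*56))² = (-4 + ((-10 + 0) - 1*56))² = (-4 + (-10 - 56))² = (-4 - 66)² = (-70)² = 4900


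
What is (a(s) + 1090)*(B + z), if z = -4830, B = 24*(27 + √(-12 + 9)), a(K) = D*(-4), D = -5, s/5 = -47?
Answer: -4642020 + 26640*I*√3 ≈ -4.642e+6 + 46142.0*I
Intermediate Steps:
s = -235 (s = 5*(-47) = -235)
a(K) = 20 (a(K) = -5*(-4) = 20)
B = 648 + 24*I*√3 (B = 24*(27 + √(-3)) = 24*(27 + I*√3) = 648 + 24*I*√3 ≈ 648.0 + 41.569*I)
(a(s) + 1090)*(B + z) = (20 + 1090)*((648 + 24*I*√3) - 4830) = 1110*(-4182 + 24*I*√3) = -4642020 + 26640*I*√3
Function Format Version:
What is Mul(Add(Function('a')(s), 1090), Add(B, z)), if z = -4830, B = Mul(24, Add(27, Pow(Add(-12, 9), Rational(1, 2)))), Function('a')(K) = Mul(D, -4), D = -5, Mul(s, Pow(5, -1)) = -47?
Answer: Add(-4642020, Mul(26640, I, Pow(3, Rational(1, 2)))) ≈ Add(-4.6420e+6, Mul(46142., I))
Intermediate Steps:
s = -235 (s = Mul(5, -47) = -235)
Function('a')(K) = 20 (Function('a')(K) = Mul(-5, -4) = 20)
B = Add(648, Mul(24, I, Pow(3, Rational(1, 2)))) (B = Mul(24, Add(27, Pow(-3, Rational(1, 2)))) = Mul(24, Add(27, Mul(I, Pow(3, Rational(1, 2))))) = Add(648, Mul(24, I, Pow(3, Rational(1, 2)))) ≈ Add(648.00, Mul(41.569, I)))
Mul(Add(Function('a')(s), 1090), Add(B, z)) = Mul(Add(20, 1090), Add(Add(648, Mul(24, I, Pow(3, Rational(1, 2)))), -4830)) = Mul(1110, Add(-4182, Mul(24, I, Pow(3, Rational(1, 2))))) = Add(-4642020, Mul(26640, I, Pow(3, Rational(1, 2))))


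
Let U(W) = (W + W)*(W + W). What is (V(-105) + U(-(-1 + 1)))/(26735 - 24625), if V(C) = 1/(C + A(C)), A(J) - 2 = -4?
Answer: -1/225770 ≈ -4.4293e-6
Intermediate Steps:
A(J) = -2 (A(J) = 2 - 4 = -2)
U(W) = 4*W**2 (U(W) = (2*W)*(2*W) = 4*W**2)
V(C) = 1/(-2 + C) (V(C) = 1/(C - 2) = 1/(-2 + C))
(V(-105) + U(-(-1 + 1)))/(26735 - 24625) = (1/(-2 - 105) + 4*(-(-1 + 1))**2)/(26735 - 24625) = (1/(-107) + 4*(-1*0)**2)/2110 = (-1/107 + 4*0**2)*(1/2110) = (-1/107 + 4*0)*(1/2110) = (-1/107 + 0)*(1/2110) = -1/107*1/2110 = -1/225770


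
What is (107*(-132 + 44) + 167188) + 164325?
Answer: 322097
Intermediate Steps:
(107*(-132 + 44) + 167188) + 164325 = (107*(-88) + 167188) + 164325 = (-9416 + 167188) + 164325 = 157772 + 164325 = 322097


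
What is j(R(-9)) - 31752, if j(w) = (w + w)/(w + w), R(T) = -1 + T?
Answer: -31751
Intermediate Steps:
j(w) = 1 (j(w) = (2*w)/((2*w)) = (2*w)*(1/(2*w)) = 1)
j(R(-9)) - 31752 = 1 - 31752 = -31751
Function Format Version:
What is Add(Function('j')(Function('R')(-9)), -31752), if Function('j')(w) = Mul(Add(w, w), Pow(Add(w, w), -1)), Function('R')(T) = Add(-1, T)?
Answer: -31751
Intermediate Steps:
Function('j')(w) = 1 (Function('j')(w) = Mul(Mul(2, w), Pow(Mul(2, w), -1)) = Mul(Mul(2, w), Mul(Rational(1, 2), Pow(w, -1))) = 1)
Add(Function('j')(Function('R')(-9)), -31752) = Add(1, -31752) = -31751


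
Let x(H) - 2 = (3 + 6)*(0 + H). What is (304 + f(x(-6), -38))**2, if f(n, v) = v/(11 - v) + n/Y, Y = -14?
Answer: 226201600/2401 ≈ 94211.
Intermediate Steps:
x(H) = 2 + 9*H (x(H) = 2 + (3 + 6)*(0 + H) = 2 + 9*H)
f(n, v) = -n/14 + v/(11 - v) (f(n, v) = v/(11 - v) + n/(-14) = v/(11 - v) + n*(-1/14) = v/(11 - v) - n/14 = -n/14 + v/(11 - v))
(304 + f(x(-6), -38))**2 = (304 + (-14*(-38) + 11*(2 + 9*(-6)) - 1*(2 + 9*(-6))*(-38))/(14*(-11 - 38)))**2 = (304 + (1/14)*(532 + 11*(2 - 54) - 1*(2 - 54)*(-38))/(-49))**2 = (304 + (1/14)*(-1/49)*(532 + 11*(-52) - 1*(-52)*(-38)))**2 = (304 + (1/14)*(-1/49)*(532 - 572 - 1976))**2 = (304 + (1/14)*(-1/49)*(-2016))**2 = (304 + 144/49)**2 = (15040/49)**2 = 226201600/2401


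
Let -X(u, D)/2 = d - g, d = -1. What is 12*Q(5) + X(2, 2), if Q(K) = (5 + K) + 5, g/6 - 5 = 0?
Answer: 242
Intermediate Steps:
g = 30 (g = 30 + 6*0 = 30 + 0 = 30)
Q(K) = 10 + K
X(u, D) = 62 (X(u, D) = -2*(-1 - 1*30) = -2*(-1 - 30) = -2*(-31) = 62)
12*Q(5) + X(2, 2) = 12*(10 + 5) + 62 = 12*15 + 62 = 180 + 62 = 242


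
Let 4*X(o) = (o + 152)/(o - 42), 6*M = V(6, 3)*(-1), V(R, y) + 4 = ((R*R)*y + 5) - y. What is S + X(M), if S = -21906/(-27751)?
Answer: 4501043/19869716 ≈ 0.22653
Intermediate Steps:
V(R, y) = 1 - y + y*R² (V(R, y) = -4 + (((R*R)*y + 5) - y) = -4 + ((R²*y + 5) - y) = -4 + ((y*R² + 5) - y) = -4 + ((5 + y*R²) - y) = -4 + (5 - y + y*R²) = 1 - y + y*R²)
S = 21906/27751 (S = -21906*(-1/27751) = 21906/27751 ≈ 0.78938)
M = -53/3 (M = ((1 - 1*3 + 3*6²)*(-1))/6 = ((1 - 3 + 3*36)*(-1))/6 = ((1 - 3 + 108)*(-1))/6 = (106*(-1))/6 = (⅙)*(-106) = -53/3 ≈ -17.667)
X(o) = (152 + o)/(4*(-42 + o)) (X(o) = ((o + 152)/(o - 42))/4 = ((152 + o)/(-42 + o))/4 = (152 + o)/(4*(-42 + o)))
S + X(M) = 21906/27751 + (152 - 53/3)/(4*(-42 - 53/3)) = 21906/27751 + (¼)*(403/3)/(-179/3) = 21906/27751 + (¼)*(-3/179)*(403/3) = 21906/27751 - 403/716 = 4501043/19869716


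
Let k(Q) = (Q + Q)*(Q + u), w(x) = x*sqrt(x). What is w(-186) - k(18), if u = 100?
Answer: -4248 - 186*I*sqrt(186) ≈ -4248.0 - 2536.7*I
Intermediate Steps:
w(x) = x**(3/2)
k(Q) = 2*Q*(100 + Q) (k(Q) = (Q + Q)*(Q + 100) = (2*Q)*(100 + Q) = 2*Q*(100 + Q))
w(-186) - k(18) = (-186)**(3/2) - 2*18*(100 + 18) = -186*I*sqrt(186) - 2*18*118 = -186*I*sqrt(186) - 1*4248 = -186*I*sqrt(186) - 4248 = -4248 - 186*I*sqrt(186)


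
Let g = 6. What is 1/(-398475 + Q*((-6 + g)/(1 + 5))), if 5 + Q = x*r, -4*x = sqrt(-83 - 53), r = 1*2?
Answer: -1/398475 ≈ -2.5096e-6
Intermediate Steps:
r = 2
x = -I*sqrt(34)/2 (x = -sqrt(-83 - 53)/4 = -I*sqrt(34)/2 ≈ -2.9155*I)
Q = -5 - I*sqrt(34) (Q = -5 - I*sqrt(34)/2*2 = -5 - I*sqrt(34) ≈ -5.0 - 5.831*I)
1/(-398475 + Q*((-6 + g)/(1 + 5))) = 1/(-398475 + (-5 - I*sqrt(34))*((-6 + 6)/(1 + 5))) = 1/(-398475 + (-5 - I*sqrt(34))*(0/6)) = 1/(-398475 + (-5 - I*sqrt(34))*(0*(1/6))) = 1/(-398475 + (-5 - I*sqrt(34))*0) = 1/(-398475 + 0) = 1/(-398475) = -1/398475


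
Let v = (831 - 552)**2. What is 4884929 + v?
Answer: 4962770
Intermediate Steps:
v = 77841 (v = 279**2 = 77841)
4884929 + v = 4884929 + 77841 = 4962770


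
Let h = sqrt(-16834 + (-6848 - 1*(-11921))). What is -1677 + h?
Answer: -1677 + I*sqrt(11761) ≈ -1677.0 + 108.45*I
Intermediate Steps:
h = I*sqrt(11761) (h = sqrt(-16834 + (-6848 + 11921)) = sqrt(-16834 + 5073) = sqrt(-11761) = I*sqrt(11761) ≈ 108.45*I)
-1677 + h = -1677 + I*sqrt(11761)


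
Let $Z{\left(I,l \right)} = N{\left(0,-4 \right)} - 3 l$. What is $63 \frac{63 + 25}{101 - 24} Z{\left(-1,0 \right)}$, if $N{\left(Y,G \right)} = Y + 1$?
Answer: $72$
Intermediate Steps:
$N{\left(Y,G \right)} = 1 + Y$
$Z{\left(I,l \right)} = 1 - 3 l$ ($Z{\left(I,l \right)} = \left(1 + 0\right) - 3 l = 1 - 3 l$)
$63 \frac{63 + 25}{101 - 24} Z{\left(-1,0 \right)} = 63 \frac{63 + 25}{101 - 24} \left(1 - 0\right) = 63 \cdot \frac{88}{77} \left(1 + 0\right) = 63 \cdot 88 \cdot \frac{1}{77} \cdot 1 = 63 \cdot \frac{8}{7} \cdot 1 = 72 \cdot 1 = 72$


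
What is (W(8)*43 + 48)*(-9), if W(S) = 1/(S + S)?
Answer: -7299/16 ≈ -456.19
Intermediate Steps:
W(S) = 1/(2*S)
(W(8)*43 + 48)*(-9) = (((½)/8)*43 + 48)*(-9) = (((½)*(⅛))*43 + 48)*(-9) = ((1/16)*43 + 48)*(-9) = (43/16 + 48)*(-9) = (811/16)*(-9) = -7299/16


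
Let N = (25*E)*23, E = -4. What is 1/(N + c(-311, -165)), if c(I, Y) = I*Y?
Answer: 1/49015 ≈ 2.0402e-5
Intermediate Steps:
N = -2300 (N = (25*(-4))*23 = -100*23 = -2300)
1/(N + c(-311, -165)) = 1/(-2300 - 311*(-165)) = 1/(-2300 + 51315) = 1/49015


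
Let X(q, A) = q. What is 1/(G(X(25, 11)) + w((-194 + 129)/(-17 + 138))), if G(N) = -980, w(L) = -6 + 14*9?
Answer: -1/860 ≈ -0.0011628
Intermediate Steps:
w(L) = 120 (w(L) = -6 + 126 = 120)
1/(G(X(25, 11)) + w((-194 + 129)/(-17 + 138))) = 1/(-980 + 120) = 1/(-860) = -1/860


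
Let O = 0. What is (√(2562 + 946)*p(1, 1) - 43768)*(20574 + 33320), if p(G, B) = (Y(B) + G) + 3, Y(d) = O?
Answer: -2358832592 + 431152*√877 ≈ -2.3461e+9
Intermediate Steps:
Y(d) = 0
p(G, B) = 3 + G (p(G, B) = (0 + G) + 3 = G + 3 = 3 + G)
(√(2562 + 946)*p(1, 1) - 43768)*(20574 + 33320) = (√(2562 + 946)*(3 + 1) - 43768)*(20574 + 33320) = (√3508*4 - 43768)*53894 = ((2*√877)*4 - 43768)*53894 = (8*√877 - 43768)*53894 = (-43768 + 8*√877)*53894 = -2358832592 + 431152*√877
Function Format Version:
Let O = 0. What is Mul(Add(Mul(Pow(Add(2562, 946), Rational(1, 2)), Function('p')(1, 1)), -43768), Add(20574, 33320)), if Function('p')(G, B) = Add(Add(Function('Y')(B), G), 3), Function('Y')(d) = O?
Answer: Add(-2358832592, Mul(431152, Pow(877, Rational(1, 2)))) ≈ -2.3461e+9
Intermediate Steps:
Function('Y')(d) = 0
Function('p')(G, B) = Add(3, G) (Function('p')(G, B) = Add(Add(0, G), 3) = Add(G, 3) = Add(3, G))
Mul(Add(Mul(Pow(Add(2562, 946), Rational(1, 2)), Function('p')(1, 1)), -43768), Add(20574, 33320)) = Mul(Add(Mul(Pow(Add(2562, 946), Rational(1, 2)), Add(3, 1)), -43768), Add(20574, 33320)) = Mul(Add(Mul(Pow(3508, Rational(1, 2)), 4), -43768), 53894) = Mul(Add(Mul(Mul(2, Pow(877, Rational(1, 2))), 4), -43768), 53894) = Mul(Add(Mul(8, Pow(877, Rational(1, 2))), -43768), 53894) = Mul(Add(-43768, Mul(8, Pow(877, Rational(1, 2)))), 53894) = Add(-2358832592, Mul(431152, Pow(877, Rational(1, 2))))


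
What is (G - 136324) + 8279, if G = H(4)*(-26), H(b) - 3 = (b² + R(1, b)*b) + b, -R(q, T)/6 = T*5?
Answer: -116163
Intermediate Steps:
R(q, T) = -30*T (R(q, T) = -6*T*5 = -30*T)
H(b) = 3 + b - 29*b² (H(b) = 3 + ((b² + (-30*b)*b) + b) = 3 + ((b² - 30*b²) + b) = 3 + (-29*b² + b) = 3 + (b - 29*b²) = 3 + b - 29*b²)
G = 11882 (G = (3 + 4 - 29*4²)*(-26) = (3 + 4 - 29*16)*(-26) = (3 + 4 - 464)*(-26) = -457*(-26) = 11882)
(G - 136324) + 8279 = (11882 - 136324) + 8279 = -124442 + 8279 = -116163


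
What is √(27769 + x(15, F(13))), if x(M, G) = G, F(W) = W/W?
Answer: √27770 ≈ 166.64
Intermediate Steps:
F(W) = 1
√(27769 + x(15, F(13))) = √(27769 + 1) = √27770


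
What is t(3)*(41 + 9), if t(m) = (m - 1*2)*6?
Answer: 300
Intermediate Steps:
t(m) = -12 + 6*m (t(m) = (m - 2)*6 = (-2 + m)*6 = -12 + 6*m)
t(3)*(41 + 9) = (-12 + 6*3)*(41 + 9) = (-12 + 18)*50 = 6*50 = 300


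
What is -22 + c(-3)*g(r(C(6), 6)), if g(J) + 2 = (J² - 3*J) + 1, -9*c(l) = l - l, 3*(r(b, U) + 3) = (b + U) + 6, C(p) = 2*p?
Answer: -22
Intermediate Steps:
r(b, U) = -1 + U/3 + b/3 (r(b, U) = -3 + ((b + U) + 6)/3 = -3 + ((U + b) + 6)/3 = -3 + (6 + U + b)/3 = -3 + (2 + U/3 + b/3) = -1 + U/3 + b/3)
c(l) = 0 (c(l) = -(l - l)/9 = -⅑*0 = 0)
g(J) = -1 + J² - 3*J (g(J) = -2 + ((J² - 3*J) + 1) = -2 + (1 + J² - 3*J) = -1 + J² - 3*J)
-22 + c(-3)*g(r(C(6), 6)) = -22 + 0*(-1 + (-1 + (⅓)*6 + (2*6)/3)² - 3*(-1 + (⅓)*6 + (2*6)/3)) = -22 + 0*(-1 + (-1 + 2 + (⅓)*12)² - 3*(-1 + 2 + (⅓)*12)) = -22 + 0*(-1 + (-1 + 2 + 4)² - 3*(-1 + 2 + 4)) = -22 + 0*(-1 + 5² - 3*5) = -22 + 0*(-1 + 25 - 15) = -22 + 0*9 = -22 + 0 = -22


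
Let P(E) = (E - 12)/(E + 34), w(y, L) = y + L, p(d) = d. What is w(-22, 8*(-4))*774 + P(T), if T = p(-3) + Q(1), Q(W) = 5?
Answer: -752333/18 ≈ -41796.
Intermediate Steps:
T = 2 (T = -3 + 5 = 2)
w(y, L) = L + y
P(E) = (-12 + E)/(34 + E)
w(-22, 8*(-4))*774 + P(T) = (8*(-4) - 22)*774 + (-12 + 2)/(34 + 2) = (-32 - 22)*774 - 10/36 = -54*774 + (1/36)*(-10) = -41796 - 5/18 = -752333/18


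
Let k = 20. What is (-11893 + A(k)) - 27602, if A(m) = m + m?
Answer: -39455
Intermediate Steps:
A(m) = 2*m
(-11893 + A(k)) - 27602 = (-11893 + 2*20) - 27602 = (-11893 + 40) - 27602 = -11853 - 27602 = -39455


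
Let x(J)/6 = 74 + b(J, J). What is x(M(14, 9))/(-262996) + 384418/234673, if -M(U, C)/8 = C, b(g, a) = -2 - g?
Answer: 25224409714/15429515077 ≈ 1.6348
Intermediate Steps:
M(U, C) = -8*C
x(J) = 432 - 6*J (x(J) = 6*(74 + (-2 - J)) = 6*(72 - J) = 432 - 6*J)
x(M(14, 9))/(-262996) + 384418/234673 = (432 - (-48)*9)/(-262996) + 384418/234673 = (432 - 6*(-72))*(-1/262996) + 384418*(1/234673) = (432 + 432)*(-1/262996) + 384418/234673 = 864*(-1/262996) + 384418/234673 = -216/65749 + 384418/234673 = 25224409714/15429515077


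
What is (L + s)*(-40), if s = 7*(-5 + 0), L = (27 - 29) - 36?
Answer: 2920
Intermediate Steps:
L = -38 (L = -2 - 36 = -38)
s = -35 (s = 7*(-5) = -35)
(L + s)*(-40) = (-38 - 35)*(-40) = -73*(-40) = 2920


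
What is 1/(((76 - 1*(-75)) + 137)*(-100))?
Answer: -1/28800 ≈ -3.4722e-5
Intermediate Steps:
1/(((76 - 1*(-75)) + 137)*(-100)) = 1/(((76 + 75) + 137)*(-100)) = 1/((151 + 137)*(-100)) = 1/(288*(-100)) = 1/(-28800) = -1/28800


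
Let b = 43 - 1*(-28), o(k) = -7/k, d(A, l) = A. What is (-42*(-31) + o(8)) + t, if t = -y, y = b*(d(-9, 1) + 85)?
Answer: -32759/8 ≈ -4094.9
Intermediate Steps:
b = 71 (b = 43 + 28 = 71)
y = 5396 (y = 71*(-9 + 85) = 71*76 = 5396)
t = -5396 (t = -1*5396 = -5396)
(-42*(-31) + o(8)) + t = (-42*(-31) - 7/8) - 5396 = (1302 - 7*1/8) - 5396 = (1302 - 7/8) - 5396 = 10409/8 - 5396 = -32759/8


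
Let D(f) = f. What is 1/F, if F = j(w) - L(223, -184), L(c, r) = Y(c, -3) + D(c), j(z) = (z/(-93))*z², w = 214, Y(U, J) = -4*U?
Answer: -93/9738127 ≈ -9.5501e-6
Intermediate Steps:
j(z) = -z³/93 (j(z) = (z*(-1/93))*z² = (-z/93)*z² = -z³/93)
L(c, r) = -3*c (L(c, r) = -4*c + c = -3*c)
F = -9738127/93 (F = -1/93*214³ - (-3)*223 = -1/93*9800344 - 1*(-669) = -9800344/93 + 669 = -9738127/93 ≈ -1.0471e+5)
1/F = 1/(-9738127/93) = -93/9738127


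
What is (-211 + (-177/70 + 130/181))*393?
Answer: -1059648651/12670 ≈ -83635.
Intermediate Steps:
(-211 + (-177/70 + 130/181))*393 = (-211 - 22937/12670)*393 = -2696307/12670*393 = -1059648651/12670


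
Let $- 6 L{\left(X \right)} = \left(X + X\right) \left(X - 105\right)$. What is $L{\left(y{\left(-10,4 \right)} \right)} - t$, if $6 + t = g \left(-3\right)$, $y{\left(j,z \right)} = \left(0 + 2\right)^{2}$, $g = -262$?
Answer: $- \frac{1936}{3} \approx -645.33$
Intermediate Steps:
$y{\left(j,z \right)} = 4$ ($y{\left(j,z \right)} = 2^{2} = 4$)
$L{\left(X \right)} = - \frac{X \left(-105 + X\right)}{3}$ ($L{\left(X \right)} = - \frac{\left(X + X\right) \left(X - 105\right)}{6} = - \frac{2 X \left(-105 + X\right)}{6} = - \frac{X \left(-105 + X\right)}{3}$)
$t = 780$ ($t = -6 - -786 = -6 + 786 = 780$)
$L{\left(y{\left(-10,4 \right)} \right)} - t = \frac{1}{3} \cdot 4 \left(105 - 4\right) - 780 = \frac{1}{3} \cdot 4 \cdot 101 - 780 = \frac{404}{3} - 780 = - \frac{1936}{3}$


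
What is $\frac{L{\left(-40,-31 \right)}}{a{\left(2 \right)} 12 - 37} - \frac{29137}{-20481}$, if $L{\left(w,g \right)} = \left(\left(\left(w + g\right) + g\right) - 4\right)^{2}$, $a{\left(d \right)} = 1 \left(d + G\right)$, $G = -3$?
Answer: $- \frac{228696803}{1003569} \approx -227.88$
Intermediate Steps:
$a{\left(d \right)} = -3 + d$ ($a{\left(d \right)} = 1 \left(d - 3\right) = 1 \left(-3 + d\right) = -3 + d$)
$L{\left(w,g \right)} = \left(-4 + w + 2 g\right)^{2}$ ($L{\left(w,g \right)} = \left(\left(\left(g + w\right) + g\right) - 4\right)^{2} = \left(\left(w + 2 g\right) - 4\right)^{2} = \left(-4 + w + 2 g\right)^{2}$)
$\frac{L{\left(-40,-31 \right)}}{a{\left(2 \right)} 12 - 37} - \frac{29137}{-20481} = \frac{\left(-4 - 40 + 2 \left(-31\right)\right)^{2}}{\left(-3 + 2\right) 12 - 37} - \frac{29137}{-20481} = \frac{\left(-4 - 40 - 62\right)^{2}}{\left(-1\right) 12 - 37} - - \frac{29137}{20481} = \frac{\left(-106\right)^{2}}{-12 - 37} + \frac{29137}{20481} = \frac{11236}{-49} + \frac{29137}{20481} = 11236 \left(- \frac{1}{49}\right) + \frac{29137}{20481} = - \frac{11236}{49} + \frac{29137}{20481} = - \frac{228696803}{1003569}$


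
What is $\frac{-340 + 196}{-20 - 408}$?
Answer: $\frac{36}{107} \approx 0.33645$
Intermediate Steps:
$\frac{-340 + 196}{-20 - 408} = - \frac{144}{-428} = \left(-144\right) \left(- \frac{1}{428}\right) = \frac{36}{107}$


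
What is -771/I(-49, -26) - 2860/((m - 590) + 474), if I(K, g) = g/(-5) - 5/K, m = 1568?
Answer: -2105990/14289 ≈ -147.39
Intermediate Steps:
I(K, g) = -5/K - g/5 (I(K, g) = g*(-⅕) - 5/K = -g/5 - 5/K = -5/K - g/5)
-771/I(-49, -26) - 2860/((m - 590) + 474) = -771/(-5/(-49) - ⅕*(-26)) - 2860/((1568 - 590) + 474) = -771/(-5*(-1/49) + 26/5) - 2860/(978 + 474) = -771/(5/49 + 26/5) - 2860/1452 = -771/1299/245 - 2860*1/1452 = -771*245/1299 - 65/33 = -62965/433 - 65/33 = -2105990/14289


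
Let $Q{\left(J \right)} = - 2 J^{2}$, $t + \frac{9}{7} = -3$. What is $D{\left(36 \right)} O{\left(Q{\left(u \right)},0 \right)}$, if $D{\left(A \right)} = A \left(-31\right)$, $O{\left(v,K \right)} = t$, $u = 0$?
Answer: $\frac{33480}{7} \approx 4782.9$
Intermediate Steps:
$t = - \frac{30}{7}$ ($t = - \frac{9}{7} - 3 = - \frac{30}{7} \approx -4.2857$)
$O{\left(v,K \right)} = - \frac{30}{7}$
$D{\left(A \right)} = - 31 A$
$D{\left(36 \right)} O{\left(Q{\left(u \right)},0 \right)} = \left(-31\right) 36 \left(- \frac{30}{7}\right) = \left(-1116\right) \left(- \frac{30}{7}\right) = \frac{33480}{7}$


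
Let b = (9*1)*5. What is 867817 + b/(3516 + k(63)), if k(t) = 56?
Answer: 3099842369/3572 ≈ 8.6782e+5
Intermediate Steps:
b = 45 (b = 9*5 = 45)
867817 + b/(3516 + k(63)) = 867817 + 45/(3516 + 56) = 867817 + 45/3572 = 3099842369/3572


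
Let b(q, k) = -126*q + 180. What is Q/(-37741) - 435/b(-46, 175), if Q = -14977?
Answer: 24361739/75180072 ≈ 0.32405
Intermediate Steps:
b(q, k) = 180 - 126*q
Q/(-37741) - 435/b(-46, 175) = -14977/(-37741) - 435/(180 - 126*(-46)) = -14977*(-1/37741) - 435/(180 + 5796) = 14977/37741 - 435/5976 = 14977/37741 - 435*1/5976 = 14977/37741 - 145/1992 = 24361739/75180072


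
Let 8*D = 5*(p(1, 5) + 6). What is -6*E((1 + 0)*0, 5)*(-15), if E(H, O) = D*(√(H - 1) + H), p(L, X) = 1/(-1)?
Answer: 1125*I/4 ≈ 281.25*I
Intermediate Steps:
p(L, X) = -1
D = 25/8 (D = (5*(-1 + 6))/8 = (5*5)/8 = (⅛)*25 = 25/8 ≈ 3.1250)
E(H, O) = 25*H/8 + 25*√(-1 + H)/8 (E(H, O) = 25*(√(H - 1) + H)/8 = 25*(√(-1 + H) + H)/8 = 25*(H + √(-1 + H))/8 = 25*H/8 + 25*√(-1 + H)/8)
-6*E((1 + 0)*0, 5)*(-15) = -6*(25*((1 + 0)*0)/8 + 25*√(-1 + (1 + 0)*0)/8)*(-15) = -6*(25*(1*0)/8 + 25*√(-1 + 1*0)/8)*(-15) = -6*((25/8)*0 + 25*√(-1 + 0)/8)*(-15) = -6*(0 + 25*√(-1)/8)*(-15) = -6*(0 + 25*I/8)*(-15) = -75*I/4*(-15) = 1125*I/4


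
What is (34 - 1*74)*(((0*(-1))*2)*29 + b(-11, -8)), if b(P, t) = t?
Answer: 320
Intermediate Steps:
(34 - 1*74)*(((0*(-1))*2)*29 + b(-11, -8)) = (34 - 1*74)*(((0*(-1))*2)*29 - 8) = (34 - 74)*((0*2)*29 - 8) = -40*(0*29 - 8) = -40*(0 - 8) = -40*(-8) = 320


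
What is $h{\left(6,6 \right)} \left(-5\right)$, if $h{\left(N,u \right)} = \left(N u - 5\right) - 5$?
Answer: $-130$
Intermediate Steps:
$h{\left(N,u \right)} = -10 + N u$ ($h{\left(N,u \right)} = \left(-5 + N u\right) - 5 = -10 + N u$)
$h{\left(6,6 \right)} \left(-5\right) = \left(-10 + 6 \cdot 6\right) \left(-5\right) = \left(-10 + 36\right) \left(-5\right) = 26 \left(-5\right) = -130$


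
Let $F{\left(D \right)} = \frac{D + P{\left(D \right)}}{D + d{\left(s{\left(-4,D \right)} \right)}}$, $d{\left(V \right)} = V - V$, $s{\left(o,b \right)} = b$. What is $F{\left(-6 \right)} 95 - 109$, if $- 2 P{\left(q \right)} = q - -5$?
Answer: $- \frac{263}{12} \approx -21.917$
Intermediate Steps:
$d{\left(V \right)} = 0$
$P{\left(q \right)} = - \frac{5}{2} - \frac{q}{2}$ ($P{\left(q \right)} = - \frac{q - -5}{2} = - \frac{q + 5}{2} = - \frac{5 + q}{2} = - \frac{5}{2} - \frac{q}{2}$)
$F{\left(D \right)} = \frac{- \frac{5}{2} + \frac{D}{2}}{D}$ ($F{\left(D \right)} = \frac{D - \left(\frac{5}{2} + \frac{D}{2}\right)}{D + 0} = \frac{- \frac{5}{2} + \frac{D}{2}}{D}$)
$F{\left(-6 \right)} 95 - 109 = \frac{-5 - 6}{2 \left(-6\right)} 95 - 109 = \frac{1}{2} \left(- \frac{1}{6}\right) \left(-11\right) 95 - 109 = \frac{11}{12} \cdot 95 - 109 = \frac{1045}{12} - 109 = - \frac{263}{12}$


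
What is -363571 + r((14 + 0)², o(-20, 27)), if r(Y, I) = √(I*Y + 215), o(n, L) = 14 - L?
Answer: -363571 + I*√2333 ≈ -3.6357e+5 + 48.301*I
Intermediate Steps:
r(Y, I) = √(215 + I*Y)
-363571 + r((14 + 0)², o(-20, 27)) = -363571 + √(215 + (14 - 1*27)*(14 + 0)²) = -363571 + √(215 + (14 - 27)*14²) = -363571 + √(215 - 13*196) = -363571 + √(215 - 2548) = -363571 + √(-2333) = -363571 + I*√2333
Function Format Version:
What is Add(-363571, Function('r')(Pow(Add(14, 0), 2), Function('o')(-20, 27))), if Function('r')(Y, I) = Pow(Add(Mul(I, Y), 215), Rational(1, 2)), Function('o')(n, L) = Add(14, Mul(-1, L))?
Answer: Add(-363571, Mul(I, Pow(2333, Rational(1, 2)))) ≈ Add(-3.6357e+5, Mul(48.301, I))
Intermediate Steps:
Function('r')(Y, I) = Pow(Add(215, Mul(I, Y)), Rational(1, 2))
Add(-363571, Function('r')(Pow(Add(14, 0), 2), Function('o')(-20, 27))) = Add(-363571, Pow(Add(215, Mul(Add(14, Mul(-1, 27)), Pow(Add(14, 0), 2))), Rational(1, 2))) = Add(-363571, Pow(Add(215, Mul(Add(14, -27), Pow(14, 2))), Rational(1, 2))) = Add(-363571, Pow(Add(215, Mul(-13, 196)), Rational(1, 2))) = Add(-363571, Pow(Add(215, -2548), Rational(1, 2))) = Add(-363571, Pow(-2333, Rational(1, 2))) = Add(-363571, Mul(I, Pow(2333, Rational(1, 2))))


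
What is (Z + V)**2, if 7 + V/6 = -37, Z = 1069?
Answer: 648025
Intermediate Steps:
V = -264 (V = -42 + 6*(-37) = -42 - 222 = -264)
(Z + V)**2 = (1069 - 264)**2 = 805**2 = 648025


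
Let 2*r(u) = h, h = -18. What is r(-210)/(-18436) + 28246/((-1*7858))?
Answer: -260336267/72435044 ≈ -3.5941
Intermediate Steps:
r(u) = -9 (r(u) = (½)*(-18) = -9)
r(-210)/(-18436) + 28246/((-1*7858)) = -9/(-18436) + 28246/((-1*7858)) = -9*(-1/18436) + 28246/(-7858) = 9/18436 + 28246*(-1/7858) = 9/18436 - 14123/3929 = -260336267/72435044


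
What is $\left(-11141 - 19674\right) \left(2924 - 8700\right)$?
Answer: $177987440$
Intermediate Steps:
$\left(-11141 - 19674\right) \left(2924 - 8700\right) = - 30815 \left(2924 - 8700\right) = \left(-30815\right) \left(-5776\right) = 177987440$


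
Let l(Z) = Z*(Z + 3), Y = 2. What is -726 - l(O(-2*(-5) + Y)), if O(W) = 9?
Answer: -834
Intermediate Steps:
l(Z) = Z*(3 + Z)
-726 - l(O(-2*(-5) + Y)) = -726 - 9*(3 + 9) = -726 - 9*12 = -726 - 1*108 = -726 - 108 = -834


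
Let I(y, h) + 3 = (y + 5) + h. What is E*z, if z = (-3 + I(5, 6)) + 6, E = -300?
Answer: -4800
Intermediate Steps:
I(y, h) = 2 + h + y (I(y, h) = -3 + ((y + 5) + h) = -3 + ((5 + y) + h) = -3 + (5 + h + y) = 2 + h + y)
z = 16 (z = (-3 + (2 + 6 + 5)) + 6 = (-3 + 13) + 6 = 10 + 6 = 16)
E*z = -300*16 = -4800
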